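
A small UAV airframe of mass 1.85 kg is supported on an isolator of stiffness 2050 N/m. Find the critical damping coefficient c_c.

123 N·s/m

c_c = 2√(k·m) = 2√(2050 × 1.85) = 2 × 61.58 = 123.2 N·s/m.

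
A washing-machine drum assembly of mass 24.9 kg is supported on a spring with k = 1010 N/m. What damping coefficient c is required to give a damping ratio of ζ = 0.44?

140 N·s/m

c_c = 2√(k·m) = 2√(1010 × 24.9) = 317.2 N·s/m.
c = ζ·c_c = 0.44 × 317.2 = 139.6 N·s/m.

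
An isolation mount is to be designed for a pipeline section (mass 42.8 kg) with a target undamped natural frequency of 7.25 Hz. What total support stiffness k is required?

88800 N/m

ω_n = 2πf_n = 2π × 7.25 = 45.55 rad/s.
k = m·ω_n² = 42.8 × 45.55² = 42.8 × 2075 = 88810 N/m.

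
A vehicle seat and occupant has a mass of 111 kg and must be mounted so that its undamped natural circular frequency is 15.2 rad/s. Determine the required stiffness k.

25600 N/m

k = m·ω_n² = 111 × 15.20² = 111 × 231.0 = 25650 N/m.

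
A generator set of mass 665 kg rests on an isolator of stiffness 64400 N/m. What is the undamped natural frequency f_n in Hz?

1.57 Hz

ω_n = √(k/m) = √(64400/665) = √96.84 = 9.841 rad/s.
f_n = ω_n/(2π) = 9.841/6.283 = 1.566 Hz.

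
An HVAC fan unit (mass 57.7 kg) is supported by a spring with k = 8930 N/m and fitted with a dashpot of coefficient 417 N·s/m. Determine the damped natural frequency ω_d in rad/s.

11.9 rad/s

ω_n = √(k/m) = √(8930/57.7) = 12.44 rad/s.
Critical damping c_c = 2√(k·m) = 2√(8930 × 57.7) = 1436 N·s/m, so ζ = c/c_c = 417/1436 = 0.2905.
ω_d = ω_n√(1 − ζ²) = 12.44 × √(1 − 0.0844) = 11.90 rad/s.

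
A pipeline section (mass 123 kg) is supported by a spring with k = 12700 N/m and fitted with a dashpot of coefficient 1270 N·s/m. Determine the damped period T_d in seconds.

ω_n = √(k/m) = √(12700/123) = 10.16 rad/s.
Critical damping c_c = 2√(k·m) = 2√(12700 × 123) = 2500 N·s/m, so ζ = c/c_c = 1270/2500 = 0.5081.
ω_d = ω_n√(1 − ζ²) = 10.16 × √(1 − 0.258) = 8.752 rad/s.
T_d = 2π/ω_d = 0.7179 s.

0.718 s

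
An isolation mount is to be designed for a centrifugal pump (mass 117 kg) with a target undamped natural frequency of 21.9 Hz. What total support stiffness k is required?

2220000 N/m

ω_n = 2πf_n = 2π × 21.9 = 137.6 rad/s.
k = m·ω_n² = 117 × 137.6² = 117 × 18930 = 2215000 N/m.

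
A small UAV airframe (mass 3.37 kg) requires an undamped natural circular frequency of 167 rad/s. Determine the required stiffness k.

k = m·ω_n² = 3.37 × 167.0² = 3.37 × 27890 = 93990 N/m.

94000 N/m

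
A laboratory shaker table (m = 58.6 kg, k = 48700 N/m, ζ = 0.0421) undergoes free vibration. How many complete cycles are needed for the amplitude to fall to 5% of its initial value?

Logarithmic decrement δ = 2πζ/√(1 − ζ²) = 2π × 0.04210/√(1 − 0.00177) = 0.2648.
x_n/x₀ = e^(−nδ) ≤ 0.05; take ln: n ≥ ln(1/0.05)/δ = 2.996/0.2648 = 11.32.
So 12 complete cycles are required.

12 cycles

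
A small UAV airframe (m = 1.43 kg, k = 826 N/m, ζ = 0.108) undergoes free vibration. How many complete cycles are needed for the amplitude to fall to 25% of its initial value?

Logarithmic decrement δ = 2πζ/√(1 − ζ²) = 2π × 0.1080/√(1 − 0.0117) = 0.6826.
x_n/x₀ = e^(−nδ) ≤ 0.25; take ln: n ≥ ln(1/0.25)/δ = 1.386/0.6826 = 2.031.
So 3 complete cycles are required.

3 cycles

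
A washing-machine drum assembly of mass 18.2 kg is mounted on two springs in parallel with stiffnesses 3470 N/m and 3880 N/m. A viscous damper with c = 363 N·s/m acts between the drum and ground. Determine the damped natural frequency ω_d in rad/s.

17.4 rad/s

Parallel springs add: k_eq = 3470 + 3880 = 7350 N/m.
ω_n = √(k_eq/m) = √(7350/18.2) = 20.10 rad/s.
Critical damping c_c = 2√(k_eq·m) = 2√(7350 × 18.2) = 731.5 N·s/m, so ζ = c/c_c = 363/731.5 = 0.4962.
ω_d = ω_n√(1 − ζ²) = 20.10 × √(1 − 0.246) = 17.45 rad/s.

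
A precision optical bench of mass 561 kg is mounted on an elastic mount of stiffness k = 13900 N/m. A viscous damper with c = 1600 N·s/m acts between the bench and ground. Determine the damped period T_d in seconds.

ω_n = √(k/m) = √(13900/561) = 4.978 rad/s.
Critical damping c_c = 2√(k·m) = 2√(13900 × 561) = 5585 N·s/m, so ζ = c/c_c = 1600/5585 = 0.2865.
ω_d = ω_n√(1 − ζ²) = 4.978 × √(1 − 0.0821) = 4.769 rad/s.
T_d = 2π/ω_d = 1.317 s.

1.32 s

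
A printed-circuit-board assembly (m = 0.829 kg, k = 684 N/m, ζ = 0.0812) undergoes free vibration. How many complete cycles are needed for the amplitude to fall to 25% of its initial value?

3 cycles

Logarithmic decrement δ = 2πζ/√(1 − ζ²) = 2π × 0.08120/√(1 − 0.00659) = 0.5119.
x_n/x₀ = e^(−nδ) ≤ 0.25; take ln: n ≥ ln(1/0.25)/δ = 1.386/0.5119 = 2.708.
So 3 complete cycles are required.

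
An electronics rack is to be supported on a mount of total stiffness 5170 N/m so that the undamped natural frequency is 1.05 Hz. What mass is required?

ω_n = 2πf_n = 2π × 1.05 = 6.597 rad/s.
m = k/ω_n² = 5170/6.597² = 5170/43.52 = 118.8 kg.

119 kg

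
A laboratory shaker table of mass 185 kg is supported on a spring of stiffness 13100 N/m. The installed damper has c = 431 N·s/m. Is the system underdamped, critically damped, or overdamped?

underdamped

c_c = 2√(k·m) = 3114 N·s/m; ζ = c/c_c = 431/3114 = 0.138.
Since ζ < 1 the system is underdamped.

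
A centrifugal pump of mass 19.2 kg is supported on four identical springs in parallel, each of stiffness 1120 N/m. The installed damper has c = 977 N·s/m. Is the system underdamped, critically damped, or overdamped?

Parallel springs add: k_eq = 4 × 1120 = 4480 N/m.
c_c = 2√(k_eq·m) = 586.6 N·s/m; ζ = c/c_c = 977/586.6 = 1.67.
Since ζ > 1 the system is overdamped.

overdamped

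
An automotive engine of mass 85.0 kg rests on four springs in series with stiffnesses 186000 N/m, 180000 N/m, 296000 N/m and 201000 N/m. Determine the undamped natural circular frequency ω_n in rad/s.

24.7 rad/s

Series springs: 1/k_eq = 1/186000 + 1/180000 + 1/296000 + 1/201000 = 1.929×10^-5, so k_eq = 51850 N/m.
ω_n = √(k_eq/m) = √(51850/85.0) = √610.0 = 24.70 rad/s.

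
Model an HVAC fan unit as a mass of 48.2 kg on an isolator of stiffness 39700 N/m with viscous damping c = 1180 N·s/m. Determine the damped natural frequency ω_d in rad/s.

26.0 rad/s

ω_n = √(k/m) = √(39700/48.2) = 28.70 rad/s.
Critical damping c_c = 2√(k·m) = 2√(39700 × 48.2) = 2767 N·s/m, so ζ = c/c_c = 1180/2767 = 0.4265.
ω_d = ω_n√(1 − ζ²) = 28.70 × √(1 − 0.182) = 25.96 rad/s.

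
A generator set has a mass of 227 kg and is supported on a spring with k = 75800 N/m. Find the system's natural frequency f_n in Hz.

ω_n = √(k/m) = √(75800/227) = √333.9 = 18.27 rad/s.
f_n = ω_n/(2π) = 18.27/6.283 = 2.908 Hz.

2.91 Hz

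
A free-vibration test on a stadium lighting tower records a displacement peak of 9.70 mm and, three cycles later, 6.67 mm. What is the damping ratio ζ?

0.0199

Logarithmic decrement δ = (1/n)·ln(x₀/x_n) = (1/3)·ln(9.70/6.67) = (1/3)·ln(1.454) = 0.1248.
ζ = δ/√(4π² + δ²) = 0.1248/√(39.48 + 0.0156) = 0.1248/6.284 = 0.01986.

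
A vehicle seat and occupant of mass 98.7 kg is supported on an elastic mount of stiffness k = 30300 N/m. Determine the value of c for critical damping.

c_c = 2√(k·m) = 2√(30300 × 98.7) = 2 × 1729 = 3459 N·s/m.

3460 N·s/m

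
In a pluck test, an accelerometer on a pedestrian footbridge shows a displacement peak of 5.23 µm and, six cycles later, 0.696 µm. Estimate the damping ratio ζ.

Logarithmic decrement δ = (1/n)·ln(x₀/x_n) = (1/6)·ln(5.23/0.696) = (1/6)·ln(7.514) = 0.3361.
ζ = δ/√(4π² + δ²) = 0.3361/√(39.48 + 0.113) = 0.3361/6.292 = 0.05342.

0.0534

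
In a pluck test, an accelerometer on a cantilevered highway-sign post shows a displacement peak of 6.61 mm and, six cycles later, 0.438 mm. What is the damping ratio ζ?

0.0718

Logarithmic decrement δ = (1/n)·ln(x₀/x_n) = (1/6)·ln(6.61/0.438) = (1/6)·ln(15.09) = 0.4524.
ζ = δ/√(4π² + δ²) = 0.4524/√(39.48 + 0.205) = 0.4524/6.299 = 0.07181.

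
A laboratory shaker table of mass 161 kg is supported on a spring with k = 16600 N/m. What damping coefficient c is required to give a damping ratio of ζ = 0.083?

271 N·s/m

c_c = 2√(k·m) = 2√(16600 × 161) = 3270 N·s/m.
c = ζ·c_c = 0.083 × 3270 = 271.4 N·s/m.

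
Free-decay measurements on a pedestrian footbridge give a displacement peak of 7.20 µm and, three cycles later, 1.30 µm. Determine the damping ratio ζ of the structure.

Logarithmic decrement δ = (1/n)·ln(x₀/x_n) = (1/3)·ln(7.20/1.30) = (1/3)·ln(5.538) = 0.5706.
ζ = δ/√(4π² + δ²) = 0.5706/√(39.48 + 0.326) = 0.5706/6.309 = 0.09044.

0.0904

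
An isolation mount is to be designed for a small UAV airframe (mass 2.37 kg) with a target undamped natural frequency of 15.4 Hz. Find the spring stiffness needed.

ω_n = 2πf_n = 2π × 15.4 = 96.76 rad/s.
k = m·ω_n² = 2.37 × 96.76² = 2.37 × 9363 = 22190 N/m.

22200 N/m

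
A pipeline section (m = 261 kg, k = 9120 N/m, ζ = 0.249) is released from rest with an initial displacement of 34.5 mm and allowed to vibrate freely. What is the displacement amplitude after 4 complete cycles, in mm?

0.0539 mm

Logarithmic decrement δ = 2πζ/√(1 − ζ²) = 2π × 0.2490/√(1 − 0.0620) = 1.615.
After n cycles, x_n/x₀ = e^(−nδ), so x_4 = 34.5 × e^(−4 × 1.615) = 34.5 × 0.001562 = 0.05390 mm.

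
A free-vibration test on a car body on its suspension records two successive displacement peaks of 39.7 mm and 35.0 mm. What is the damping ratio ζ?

Logarithmic decrement δ = (1/n)·ln(x₀/x_n) = (1/1)·ln(39.7/35.0) = (1/1)·ln(1.134) = 0.1260.
ζ = δ/√(4π² + δ²) = 0.1260/√(39.48 + 0.0159) = 0.1260/6.284 = 0.02005.

0.0200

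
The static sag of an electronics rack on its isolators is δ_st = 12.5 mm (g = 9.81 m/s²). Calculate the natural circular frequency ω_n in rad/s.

ω_n = √(g/δ_st) = √(9.81/0.0125) = √784.8 = 28.01 rad/s.

28.0 rad/s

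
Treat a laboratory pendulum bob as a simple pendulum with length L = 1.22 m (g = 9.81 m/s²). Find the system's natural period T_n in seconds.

For a simple pendulum ω_n = √(g/L) = √(9.81/1.22) = √8.041 = 2.836 rad/s.
T_n = 2π/ω_n = 6.283/2.836 = 2.216 s.

2.22 s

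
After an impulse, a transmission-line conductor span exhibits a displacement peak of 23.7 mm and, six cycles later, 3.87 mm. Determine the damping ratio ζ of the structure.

0.0480

Logarithmic decrement δ = (1/n)·ln(x₀/x_n) = (1/6)·ln(23.7/3.87) = (1/6)·ln(6.124) = 0.3020.
ζ = δ/√(4π² + δ²) = 0.3020/√(39.48 + 0.0912) = 0.3020/6.290 = 0.04802.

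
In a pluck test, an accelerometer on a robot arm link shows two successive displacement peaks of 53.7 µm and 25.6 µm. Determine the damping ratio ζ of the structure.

Logarithmic decrement δ = (1/n)·ln(x₀/x_n) = (1/1)·ln(53.7/25.6) = (1/1)·ln(2.098) = 0.7408.
ζ = δ/√(4π² + δ²) = 0.7408/√(39.48 + 0.549) = 0.7408/6.327 = 0.1171.

0.117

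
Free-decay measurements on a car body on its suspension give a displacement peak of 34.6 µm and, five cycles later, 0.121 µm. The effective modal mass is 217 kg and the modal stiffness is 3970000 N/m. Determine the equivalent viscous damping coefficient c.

Logarithmic decrement δ = (1/n)·ln(x₀/x_n) = (1/5)·ln(34.6/0.121) = (1/5)·ln(286.0) = 1.131.
ζ = δ/√(4π² + δ²) = 1.131/√(39.48 + 1.28) = 1.131/6.384 = 0.1772.
c = ζ · 2√(km) = 0.1772 × 2√(3970000 × 217) = 0.1772 × 58700 = 10400 N·s/m.

10400 N·s/m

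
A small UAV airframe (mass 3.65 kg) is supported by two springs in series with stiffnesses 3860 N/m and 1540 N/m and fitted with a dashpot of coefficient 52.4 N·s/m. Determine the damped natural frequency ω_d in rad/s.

15.8 rad/s

Series springs: 1/k_eq = 1/3860 + 1/1540 = 0.0009084, so k_eq = 1101 N/m.
ω_n = √(k_eq/m) = √(1101/3.65) = 17.37 rad/s.
Critical damping c_c = 2√(k_eq·m) = 2√(1101 × 3.65) = 126.8 N·s/m, so ζ = c/c_c = 52.4/126.8 = 0.4133.
ω_d = ω_n√(1 − ζ²) = 17.37 × √(1 − 0.171) = 15.81 rad/s.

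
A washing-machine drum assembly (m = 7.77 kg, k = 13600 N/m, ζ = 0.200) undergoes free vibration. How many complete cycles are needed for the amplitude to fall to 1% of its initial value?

Logarithmic decrement δ = 2πζ/√(1 − ζ²) = 2π × 0.2000/√(1 − 0.0400) = 1.283.
x_n/x₀ = e^(−nδ) ≤ 0.01; take ln: n ≥ ln(1/0.01)/δ = 4.605/1.283 = 3.591.
So 4 complete cycles are required.

4 cycles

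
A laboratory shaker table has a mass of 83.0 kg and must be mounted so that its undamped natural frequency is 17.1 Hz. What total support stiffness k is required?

958000 N/m

ω_n = 2πf_n = 2π × 17.1 = 107.4 rad/s.
k = m·ω_n² = 83.0 × 107.4² = 83.0 × 11540 = 958100 N/m.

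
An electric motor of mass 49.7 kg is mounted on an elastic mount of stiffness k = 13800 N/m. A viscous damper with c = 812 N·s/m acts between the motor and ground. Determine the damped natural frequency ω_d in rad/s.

14.5 rad/s

ω_n = √(k/m) = √(13800/49.7) = 16.66 rad/s.
Critical damping c_c = 2√(k·m) = 2√(13800 × 49.7) = 1656 N·s/m, so ζ = c/c_c = 812/1656 = 0.4902.
ω_d = ω_n√(1 − ζ²) = 16.66 × √(1 − 0.240) = 14.52 rad/s.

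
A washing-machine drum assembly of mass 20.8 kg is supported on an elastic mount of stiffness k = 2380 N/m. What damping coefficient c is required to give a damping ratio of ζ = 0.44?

196 N·s/m

c_c = 2√(k·m) = 2√(2380 × 20.8) = 445.0 N·s/m.
c = ζ·c_c = 0.44 × 445.0 = 195.8 N·s/m.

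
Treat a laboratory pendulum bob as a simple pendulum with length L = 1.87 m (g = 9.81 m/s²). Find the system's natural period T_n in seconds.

2.74 s

For a simple pendulum ω_n = √(g/L) = √(9.81/1.87) = √5.246 = 2.290 rad/s.
T_n = 2π/ω_n = 6.283/2.290 = 2.743 s.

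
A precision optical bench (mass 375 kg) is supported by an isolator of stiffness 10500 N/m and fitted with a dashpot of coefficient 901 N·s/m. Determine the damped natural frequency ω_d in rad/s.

5.15 rad/s

ω_n = √(k/m) = √(10500/375) = 5.292 rad/s.
Critical damping c_c = 2√(k·m) = 2√(10500 × 375) = 3969 N·s/m, so ζ = c/c_c = 901/3969 = 0.2270.
ω_d = ω_n√(1 − ζ²) = 5.292 × √(1 − 0.0515) = 5.153 rad/s.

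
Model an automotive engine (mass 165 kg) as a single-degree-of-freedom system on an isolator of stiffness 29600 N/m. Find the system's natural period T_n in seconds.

0.469 s

ω_n = √(k/m) = √(29600/165) = √179.4 = 13.39 rad/s.
T_n = 2π/ω_n = 6.283/13.39 = 0.4691 s.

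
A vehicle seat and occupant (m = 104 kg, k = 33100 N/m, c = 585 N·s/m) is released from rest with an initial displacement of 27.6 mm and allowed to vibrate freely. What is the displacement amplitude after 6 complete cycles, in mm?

0.0672 mm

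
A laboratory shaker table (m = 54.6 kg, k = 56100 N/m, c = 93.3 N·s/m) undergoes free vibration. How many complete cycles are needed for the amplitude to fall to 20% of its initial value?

10 cycles

ζ = c/(2√(km)) = 93.3/(2√(56100 × 54.6)) = 93.3/3500 = 0.02665.
Logarithmic decrement δ = 2πζ/√(1 − ζ²) = 2π × 0.02665/√(1 − 0.000710) = 0.1675.
x_n/x₀ = e^(−nδ) ≤ 0.2; take ln: n ≥ ln(1/0.2)/δ = 1.609/0.1675 = 9.607.
So 10 complete cycles are required.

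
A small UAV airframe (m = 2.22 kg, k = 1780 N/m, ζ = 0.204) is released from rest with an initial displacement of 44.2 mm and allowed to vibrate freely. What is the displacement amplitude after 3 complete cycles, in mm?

Logarithmic decrement δ = 2πζ/√(1 − ζ²) = 2π × 0.2040/√(1 − 0.0416) = 1.309.
After n cycles, x_n/x₀ = e^(−nδ), so x_3 = 44.2 × e^(−3 × 1.309) = 44.2 × 0.01968 = 0.8701 mm.

0.870 mm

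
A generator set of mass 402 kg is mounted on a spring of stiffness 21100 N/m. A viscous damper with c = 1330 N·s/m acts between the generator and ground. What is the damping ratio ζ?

ω_n = √(k/m) = √(21100/402) = 7.245 rad/s.
Critical damping c_c = 2√(k·m) = 2√(21100 × 402) = 5825 N·s/m, so ζ = c/c_c = 1330/5825 = 0.2283.

0.228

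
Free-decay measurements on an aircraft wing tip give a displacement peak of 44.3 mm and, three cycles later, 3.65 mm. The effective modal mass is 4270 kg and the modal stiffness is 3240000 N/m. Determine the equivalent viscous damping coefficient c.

Logarithmic decrement δ = (1/n)·ln(x₀/x_n) = (1/3)·ln(44.3/3.65) = (1/3)·ln(12.14) = 0.8321.
ζ = δ/√(4π² + δ²) = 0.8321/√(39.48 + 0.692) = 0.8321/6.338 = 0.1313.
c = ζ · 2√(km) = 0.1313 × 2√(3240000 × 4270) = 0.1313 × 235200 = 30880 N·s/m.

30900 N·s/m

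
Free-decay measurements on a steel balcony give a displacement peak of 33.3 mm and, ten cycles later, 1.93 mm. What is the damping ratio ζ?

0.0453

Logarithmic decrement δ = (1/n)·ln(x₀/x_n) = (1/10)·ln(33.3/1.93) = (1/10)·ln(17.25) = 0.2848.
ζ = δ/√(4π² + δ²) = 0.2848/√(39.48 + 0.0811) = 0.2848/6.290 = 0.04528.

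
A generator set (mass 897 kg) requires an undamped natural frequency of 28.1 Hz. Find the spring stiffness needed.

28000000 N/m

ω_n = 2πf_n = 2π × 28.1 = 176.6 rad/s.
k = m·ω_n² = 897 × 176.6² = 897 × 31170 = 27960000 N/m.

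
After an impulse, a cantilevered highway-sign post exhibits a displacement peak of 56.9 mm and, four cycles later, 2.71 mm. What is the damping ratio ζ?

Logarithmic decrement δ = (1/n)·ln(x₀/x_n) = (1/4)·ln(56.9/2.71) = (1/4)·ln(21.00) = 0.7611.
ζ = δ/√(4π² + δ²) = 0.7611/√(39.48 + 0.579) = 0.7611/6.329 = 0.1203.

0.120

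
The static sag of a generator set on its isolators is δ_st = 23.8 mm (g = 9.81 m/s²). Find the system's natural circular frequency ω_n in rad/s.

20.3 rad/s

ω_n = √(g/δ_st) = √(9.81/0.0238) = √412.2 = 20.30 rad/s.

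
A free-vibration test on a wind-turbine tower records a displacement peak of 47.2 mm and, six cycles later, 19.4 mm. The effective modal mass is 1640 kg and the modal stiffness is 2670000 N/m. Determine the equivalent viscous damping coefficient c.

3120 N·s/m

Logarithmic decrement δ = (1/n)·ln(x₀/x_n) = (1/6)·ln(47.2/19.4) = (1/6)·ln(2.433) = 0.1482.
ζ = δ/√(4π² + δ²) = 0.1482/√(39.48 + 0.0220) = 0.1482/6.285 = 0.02358.
c = ζ · 2√(km) = 0.02358 × 2√(2670000 × 1640) = 0.02358 × 132300 = 3120 N·s/m.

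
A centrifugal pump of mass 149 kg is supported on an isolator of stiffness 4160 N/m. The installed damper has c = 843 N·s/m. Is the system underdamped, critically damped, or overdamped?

underdamped

c_c = 2√(k·m) = 1575 N·s/m; ζ = c/c_c = 843/1575 = 0.535.
Since ζ < 1 the system is underdamped.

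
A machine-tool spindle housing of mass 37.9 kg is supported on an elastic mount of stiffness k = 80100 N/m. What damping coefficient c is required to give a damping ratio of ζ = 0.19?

c_c = 2√(k·m) = 2√(80100 × 37.9) = 3485 N·s/m.
c = ζ·c_c = 0.19 × 3485 = 662.1 N·s/m.

662 N·s/m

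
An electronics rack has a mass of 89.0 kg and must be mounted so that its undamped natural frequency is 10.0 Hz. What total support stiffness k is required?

351000 N/m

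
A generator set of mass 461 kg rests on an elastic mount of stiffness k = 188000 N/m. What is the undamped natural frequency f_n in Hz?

ω_n = √(k/m) = √(188000/461) = √407.8 = 20.19 rad/s.
f_n = ω_n/(2π) = 20.19/6.283 = 3.214 Hz.

3.21 Hz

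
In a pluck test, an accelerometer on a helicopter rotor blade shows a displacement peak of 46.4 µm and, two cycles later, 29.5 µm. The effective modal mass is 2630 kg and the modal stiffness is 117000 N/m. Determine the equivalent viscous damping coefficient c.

1260 N·s/m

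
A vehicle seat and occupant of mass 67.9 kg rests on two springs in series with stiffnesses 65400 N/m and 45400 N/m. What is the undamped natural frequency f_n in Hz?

3.16 Hz

Series springs: 1/k_eq = 1/65400 + 1/45400 = 3.732×10^-5, so k_eq = 26800 N/m.
ω_n = √(k_eq/m) = √(26800/67.9) = √394.7 = 19.87 rad/s.
f_n = ω_n/(2π) = 19.87/6.283 = 3.162 Hz.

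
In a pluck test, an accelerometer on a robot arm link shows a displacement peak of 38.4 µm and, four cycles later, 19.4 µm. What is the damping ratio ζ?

Logarithmic decrement δ = (1/n)·ln(x₀/x_n) = (1/4)·ln(38.4/19.4) = (1/4)·ln(1.979) = 0.1707.
ζ = δ/√(4π² + δ²) = 0.1707/√(39.48 + 0.0291) = 0.1707/6.286 = 0.02716.

0.0272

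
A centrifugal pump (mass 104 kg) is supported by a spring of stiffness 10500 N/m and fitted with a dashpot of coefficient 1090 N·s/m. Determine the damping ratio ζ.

0.522

ω_n = √(k/m) = √(10500/104) = 10.05 rad/s.
Critical damping c_c = 2√(k·m) = 2√(10500 × 104) = 2090 N·s/m, so ζ = c/c_c = 1090/2090 = 0.5215.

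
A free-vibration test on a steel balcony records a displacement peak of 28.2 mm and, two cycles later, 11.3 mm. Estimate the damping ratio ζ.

Logarithmic decrement δ = (1/n)·ln(x₀/x_n) = (1/2)·ln(28.2/11.3) = (1/2)·ln(2.496) = 0.4573.
ζ = δ/√(4π² + δ²) = 0.4573/√(39.48 + 0.209) = 0.4573/6.300 = 0.07258.

0.0726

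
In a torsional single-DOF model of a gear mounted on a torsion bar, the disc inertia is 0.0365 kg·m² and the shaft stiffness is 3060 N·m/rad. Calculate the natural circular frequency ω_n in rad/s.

ω_n = √(k_t/J) = √(3060/0.0365) = √83840 = 289.5 rad/s.

290 rad/s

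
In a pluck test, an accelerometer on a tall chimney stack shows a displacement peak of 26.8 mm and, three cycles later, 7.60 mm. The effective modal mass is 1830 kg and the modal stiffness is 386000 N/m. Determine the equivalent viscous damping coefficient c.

Logarithmic decrement δ = (1/n)·ln(x₀/x_n) = (1/3)·ln(26.8/7.60) = (1/3)·ln(3.526) = 0.4201.
ζ = δ/√(4π² + δ²) = 0.4201/√(39.48 + 0.176) = 0.4201/6.297 = 0.06671.
c = ζ · 2√(km) = 0.06671 × 2√(386000 × 1830) = 0.06671 × 53160 = 3546 N·s/m.

3550 N·s/m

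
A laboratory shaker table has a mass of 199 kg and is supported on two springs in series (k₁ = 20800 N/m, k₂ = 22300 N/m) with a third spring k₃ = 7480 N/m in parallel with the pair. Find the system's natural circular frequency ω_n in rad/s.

9.57 rad/s

Series pair: k_s = k₁k₂/(k₁+k₂) = (20800)(22300)/(20800 + 22300) = 10760 N/m. In parallel with k₃: k_eq = 10760 + 7480 = 18240 N/m.
ω_n = √(k_eq/m) = √(18240/199) = √91.67 = 9.574 rad/s.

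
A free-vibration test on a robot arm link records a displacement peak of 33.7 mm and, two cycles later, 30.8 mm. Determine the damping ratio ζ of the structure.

Logarithmic decrement δ = (1/n)·ln(x₀/x_n) = (1/2)·ln(33.7/30.8) = (1/2)·ln(1.094) = 0.04499.
ζ = δ/√(4π² + δ²) = 0.04499/√(39.48 + 0.00202) = 0.04499/6.283 = 0.007160.

0.00716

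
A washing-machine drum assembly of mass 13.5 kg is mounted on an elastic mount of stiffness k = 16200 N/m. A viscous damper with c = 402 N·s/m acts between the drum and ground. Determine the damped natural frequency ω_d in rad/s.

ω_n = √(k/m) = √(16200/13.5) = 34.64 rad/s.
Critical damping c_c = 2√(k·m) = 2√(16200 × 13.5) = 935.3 N·s/m, so ζ = c/c_c = 402/935.3 = 0.4298.
ω_d = ω_n√(1 − ζ²) = 34.64 × √(1 − 0.185) = 31.28 rad/s.

31.3 rad/s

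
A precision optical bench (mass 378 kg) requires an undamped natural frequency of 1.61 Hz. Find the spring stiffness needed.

ω_n = 2πf_n = 2π × 1.61 = 10.12 rad/s.
k = m·ω_n² = 378 × 10.12² = 378 × 102.3 = 38680 N/m.

38700 N/m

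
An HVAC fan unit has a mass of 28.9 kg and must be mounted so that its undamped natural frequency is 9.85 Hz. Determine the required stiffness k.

111000 N/m

ω_n = 2πf_n = 2π × 9.85 = 61.89 rad/s.
k = m·ω_n² = 28.9 × 61.89² = 28.9 × 3830 = 110700 N/m.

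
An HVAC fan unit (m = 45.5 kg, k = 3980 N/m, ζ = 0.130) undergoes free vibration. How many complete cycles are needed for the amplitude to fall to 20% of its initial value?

2 cycles

Logarithmic decrement δ = 2πζ/√(1 − ζ²) = 2π × 0.1300/√(1 − 0.0169) = 0.8238.
x_n/x₀ = e^(−nδ) ≤ 0.2; take ln: n ≥ ln(1/0.2)/δ = 1.609/0.8238 = 1.954.
So 2 complete cycles are required.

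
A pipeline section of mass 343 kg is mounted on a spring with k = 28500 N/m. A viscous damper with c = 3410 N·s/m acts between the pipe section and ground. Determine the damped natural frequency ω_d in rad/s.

ω_n = √(k/m) = √(28500/343) = 9.115 rad/s.
Critical damping c_c = 2√(k·m) = 2√(28500 × 343) = 6253 N·s/m, so ζ = c/c_c = 3410/6253 = 0.5453.
ω_d = ω_n√(1 − ζ²) = 9.115 × √(1 − 0.297) = 7.641 rad/s.

7.64 rad/s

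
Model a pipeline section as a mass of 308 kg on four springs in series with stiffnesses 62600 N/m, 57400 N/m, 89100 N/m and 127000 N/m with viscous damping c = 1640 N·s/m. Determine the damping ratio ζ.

Series springs: 1/k_eq = 1/62600 + 1/57400 + 1/89100 + 1/127000 = 5.249×10^-5, so k_eq = 19050 N/m.
ω_n = √(k_eq/m) = √(19050/308) = 7.865 rad/s.
Critical damping c_c = 2√(k_eq·m) = 2√(19050 × 308) = 4845 N·s/m, so ζ = c/c_c = 1640/4845 = 0.3385.

0.339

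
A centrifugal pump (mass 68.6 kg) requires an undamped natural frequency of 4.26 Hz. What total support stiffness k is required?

49100 N/m

ω_n = 2πf_n = 2π × 4.26 = 26.77 rad/s.
k = m·ω_n² = 68.6 × 26.77² = 68.6 × 716.4 = 49150 N/m.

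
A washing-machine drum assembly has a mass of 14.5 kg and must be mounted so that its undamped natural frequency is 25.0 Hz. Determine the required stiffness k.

358000 N/m

ω_n = 2πf_n = 2π × 25.0 = 157.1 rad/s.
k = m·ω_n² = 14.5 × 157.1² = 14.5 × 24670 = 357800 N/m.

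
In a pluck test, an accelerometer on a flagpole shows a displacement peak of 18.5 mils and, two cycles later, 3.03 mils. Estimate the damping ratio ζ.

0.143

Logarithmic decrement δ = (1/n)·ln(x₀/x_n) = (1/2)·ln(18.5/3.03) = (1/2)·ln(6.106) = 0.9046.
ζ = δ/√(4π² + δ²) = 0.9046/√(39.48 + 0.818) = 0.9046/6.348 = 0.1425.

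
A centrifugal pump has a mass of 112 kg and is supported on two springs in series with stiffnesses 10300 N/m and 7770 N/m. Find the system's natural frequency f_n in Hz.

Series springs: 1/k_eq = 1/10300 + 1/7770 = 0.0002258, so k_eq = 4429 N/m.
ω_n = √(k_eq/m) = √(4429/112) = √39.54 = 6.288 rad/s.
f_n = ω_n/(2π) = 6.288/6.283 = 1.001 Hz.

1.00 Hz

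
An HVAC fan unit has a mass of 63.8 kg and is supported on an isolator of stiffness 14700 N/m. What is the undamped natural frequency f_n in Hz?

ω_n = √(k/m) = √(14700/63.8) = √230.4 = 15.18 rad/s.
f_n = ω_n/(2π) = 15.18/6.283 = 2.416 Hz.

2.42 Hz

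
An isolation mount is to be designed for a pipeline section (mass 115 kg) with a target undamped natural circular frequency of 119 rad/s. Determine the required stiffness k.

1630000 N/m

k = m·ω_n² = 115 × 119.0² = 115 × 14160 = 1629000 N/m.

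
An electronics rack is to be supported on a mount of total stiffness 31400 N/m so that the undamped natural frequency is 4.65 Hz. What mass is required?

36.8 kg

ω_n = 2πf_n = 2π × 4.65 = 29.22 rad/s.
m = k/ω_n² = 31400/29.22² = 31400/853.6 = 36.78 kg.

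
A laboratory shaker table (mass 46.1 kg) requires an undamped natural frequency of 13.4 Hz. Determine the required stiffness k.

ω_n = 2πf_n = 2π × 13.4 = 84.19 rad/s.
k = m·ω_n² = 46.1 × 84.19² = 46.1 × 7089 = 326800 N/m.

327000 N/m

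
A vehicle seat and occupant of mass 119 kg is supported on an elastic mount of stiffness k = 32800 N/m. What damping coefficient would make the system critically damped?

3950 N·s/m

c_c = 2√(k·m) = 2√(32800 × 119) = 2 × 1976 = 3951 N·s/m.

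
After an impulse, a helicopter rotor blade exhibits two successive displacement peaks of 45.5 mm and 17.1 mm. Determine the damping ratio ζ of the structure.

0.154

Logarithmic decrement δ = (1/n)·ln(x₀/x_n) = (1/1)·ln(45.5/17.1) = (1/1)·ln(2.661) = 0.9786.
ζ = δ/√(4π² + δ²) = 0.9786/√(39.48 + 0.958) = 0.9786/6.359 = 0.1539.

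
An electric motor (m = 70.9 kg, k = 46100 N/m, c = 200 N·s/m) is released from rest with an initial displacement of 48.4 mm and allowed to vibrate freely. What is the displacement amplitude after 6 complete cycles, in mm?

ζ = c/(2√(km)) = 200/(2√(46100 × 70.9)) = 200/3616 = 0.05531.
Logarithmic decrement δ = 2πζ/√(1 − ζ²) = 2π × 0.05531/√(1 − 0.00306) = 0.3481.
After n cycles, x_n/x₀ = e^(−nδ), so x_6 = 48.4 × e^(−6 × 0.3481) = 48.4 × 0.1239 = 5.996 mm.

6.00 mm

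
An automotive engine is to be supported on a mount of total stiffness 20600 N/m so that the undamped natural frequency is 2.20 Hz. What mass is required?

ω_n = 2πf_n = 2π × 2.20 = 13.82 rad/s.
m = k/ω_n² = 20600/13.82² = 20600/191.1 = 107.8 kg.

108 kg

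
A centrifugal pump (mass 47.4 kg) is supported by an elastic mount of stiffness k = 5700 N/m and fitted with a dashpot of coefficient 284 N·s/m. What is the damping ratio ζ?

0.273

ω_n = √(k/m) = √(5700/47.4) = 10.97 rad/s.
Critical damping c_c = 2√(k·m) = 2√(5700 × 47.4) = 1040 N·s/m, so ζ = c/c_c = 284/1040 = 0.2732.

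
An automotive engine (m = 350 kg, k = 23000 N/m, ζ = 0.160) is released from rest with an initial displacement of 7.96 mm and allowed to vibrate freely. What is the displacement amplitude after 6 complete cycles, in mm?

Logarithmic decrement δ = 2πζ/√(1 − ζ²) = 2π × 0.1600/√(1 − 0.0256) = 1.018.
After n cycles, x_n/x₀ = e^(−nδ), so x_6 = 7.96 × e^(−6 × 1.018) = 7.96 × 0.002219 = 0.01767 mm.

0.0177 mm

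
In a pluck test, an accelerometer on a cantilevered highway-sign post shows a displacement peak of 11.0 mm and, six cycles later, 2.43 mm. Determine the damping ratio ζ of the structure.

Logarithmic decrement δ = (1/n)·ln(x₀/x_n) = (1/6)·ln(11.0/2.43) = (1/6)·ln(4.527) = 0.2517.
ζ = δ/√(4π² + δ²) = 0.2517/√(39.48 + 0.0633) = 0.2517/6.288 = 0.04002.

0.0400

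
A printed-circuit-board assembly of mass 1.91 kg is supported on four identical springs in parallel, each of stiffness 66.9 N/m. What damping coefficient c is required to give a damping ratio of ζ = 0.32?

14.5 N·s/m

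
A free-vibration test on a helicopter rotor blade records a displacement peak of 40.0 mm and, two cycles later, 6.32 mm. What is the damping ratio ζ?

0.145

Logarithmic decrement δ = (1/n)·ln(x₀/x_n) = (1/2)·ln(40.0/6.32) = (1/2)·ln(6.329) = 0.9226.
ζ = δ/√(4π² + δ²) = 0.9226/√(39.48 + 0.851) = 0.9226/6.351 = 0.1453.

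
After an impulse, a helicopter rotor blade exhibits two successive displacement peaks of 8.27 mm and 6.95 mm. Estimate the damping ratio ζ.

0.0277

Logarithmic decrement δ = (1/n)·ln(x₀/x_n) = (1/1)·ln(8.27/6.95) = (1/1)·ln(1.190) = 0.1739.
ζ = δ/√(4π² + δ²) = 0.1739/√(39.48 + 0.0302) = 0.1739/6.286 = 0.02767.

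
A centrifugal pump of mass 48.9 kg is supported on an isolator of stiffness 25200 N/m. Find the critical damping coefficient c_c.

2220 N·s/m

c_c = 2√(k·m) = 2√(25200 × 48.9) = 2 × 1110 = 2220 N·s/m.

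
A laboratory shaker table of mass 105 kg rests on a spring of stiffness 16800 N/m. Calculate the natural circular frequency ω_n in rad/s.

ω_n = √(k/m) = √(16800/105) = √160.0 = 12.65 rad/s.

12.6 rad/s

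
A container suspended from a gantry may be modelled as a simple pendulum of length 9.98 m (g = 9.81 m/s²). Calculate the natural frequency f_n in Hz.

0.158 Hz

For a simple pendulum ω_n = √(g/L) = √(9.81/9.98) = √0.9830 = 0.9914 rad/s.
f_n = ω_n/(2π) = 0.9914/6.283 = 0.1578 Hz.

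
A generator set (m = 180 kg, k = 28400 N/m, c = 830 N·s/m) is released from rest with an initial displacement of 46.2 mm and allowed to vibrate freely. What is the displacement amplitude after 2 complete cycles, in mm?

4.42 mm

ζ = c/(2√(km)) = 830/(2√(28400 × 180)) = 830/4522 = 0.1835.
Logarithmic decrement δ = 2πζ/√(1 − ζ²) = 2π × 0.1835/√(1 − 0.0337) = 1.173.
After n cycles, x_n/x₀ = e^(−nδ), so x_2 = 46.2 × e^(−2 × 1.173) = 46.2 × 0.09571 = 4.422 mm.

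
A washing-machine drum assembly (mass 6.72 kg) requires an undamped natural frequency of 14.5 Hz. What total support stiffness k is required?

55800 N/m

ω_n = 2πf_n = 2π × 14.5 = 91.11 rad/s.
k = m·ω_n² = 6.72 × 91.11² = 6.72 × 8300 = 55780 N/m.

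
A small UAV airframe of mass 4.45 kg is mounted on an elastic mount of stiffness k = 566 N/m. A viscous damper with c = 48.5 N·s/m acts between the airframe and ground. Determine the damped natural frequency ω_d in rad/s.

9.87 rad/s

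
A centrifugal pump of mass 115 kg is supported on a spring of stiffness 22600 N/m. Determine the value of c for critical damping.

3220 N·s/m

c_c = 2√(k·m) = 2√(22600 × 115) = 2 × 1612 = 3224 N·s/m.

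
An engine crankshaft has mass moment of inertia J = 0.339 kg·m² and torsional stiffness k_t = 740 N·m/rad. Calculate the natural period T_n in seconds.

ω_n = √(k_t/J) = √(740/0.339) = √2183 = 46.72 rad/s.
T_n = 2π/ω_n = 6.283/46.72 = 0.1345 s.

0.134 s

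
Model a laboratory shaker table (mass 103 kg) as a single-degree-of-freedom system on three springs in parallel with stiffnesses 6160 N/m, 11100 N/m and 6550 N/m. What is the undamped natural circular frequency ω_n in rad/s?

15.2 rad/s

Parallel springs add: k_eq = 6160 + 11100 + 6550 = 23810 N/m.
ω_n = √(k_eq/m) = √(23810/103) = √231.2 = 15.20 rad/s.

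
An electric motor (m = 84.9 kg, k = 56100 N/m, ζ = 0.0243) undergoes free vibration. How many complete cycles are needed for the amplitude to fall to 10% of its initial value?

16 cycles

Logarithmic decrement δ = 2πζ/√(1 − ζ²) = 2π × 0.02430/√(1 − 0.000590) = 0.1527.
x_n/x₀ = e^(−nδ) ≤ 0.1; take ln: n ≥ ln(1/0.1)/δ = 2.303/0.1527 = 15.08.
So 16 complete cycles are required.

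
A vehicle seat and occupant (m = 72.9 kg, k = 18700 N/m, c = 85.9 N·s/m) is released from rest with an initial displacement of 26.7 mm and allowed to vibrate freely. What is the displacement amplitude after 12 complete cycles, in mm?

1.66 mm

ζ = c/(2√(km)) = 85.9/(2√(18700 × 72.9)) = 85.9/2335 = 0.03679.
Logarithmic decrement δ = 2πζ/√(1 − ζ²) = 2π × 0.03679/√(1 − 0.00135) = 0.2313.
After n cycles, x_n/x₀ = e^(−nδ), so x_12 = 26.7 × e^(−12 × 0.2313) = 26.7 × 0.06232 = 1.664 mm.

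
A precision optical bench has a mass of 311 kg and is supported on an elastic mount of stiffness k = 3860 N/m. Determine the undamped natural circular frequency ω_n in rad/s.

3.52 rad/s

ω_n = √(k/m) = √(3860/311) = √12.41 = 3.523 rad/s.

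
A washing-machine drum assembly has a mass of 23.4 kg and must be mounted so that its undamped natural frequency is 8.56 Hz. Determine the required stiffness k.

67700 N/m

ω_n = 2πf_n = 2π × 8.56 = 53.78 rad/s.
k = m·ω_n² = 23.4 × 53.78² = 23.4 × 2893 = 67690 N/m.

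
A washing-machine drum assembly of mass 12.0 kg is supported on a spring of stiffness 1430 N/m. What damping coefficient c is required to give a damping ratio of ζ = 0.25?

c_c = 2√(k·m) = 2√(1430 × 12.0) = 262.0 N·s/m.
c = ζ·c_c = 0.25 × 262.0 = 65.50 N·s/m.

65.5 N·s/m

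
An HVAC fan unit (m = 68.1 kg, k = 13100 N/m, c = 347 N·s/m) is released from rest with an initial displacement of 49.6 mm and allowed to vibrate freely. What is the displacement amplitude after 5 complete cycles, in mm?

ζ = c/(2√(km)) = 347/(2√(13100 × 68.1)) = 347/1889 = 0.1837.
Logarithmic decrement δ = 2πζ/√(1 − ζ²) = 2π × 0.1837/√(1 − 0.0337) = 1.174.
After n cycles, x_n/x₀ = e^(−nδ), so x_5 = 49.6 × e^(−5 × 1.174) = 49.6 × 0.002821 = 0.1399 mm.

0.140 mm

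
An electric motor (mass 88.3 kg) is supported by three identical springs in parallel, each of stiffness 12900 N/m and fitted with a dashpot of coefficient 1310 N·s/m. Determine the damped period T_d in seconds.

Parallel springs add: k_eq = 3 × 12900 = 38700 N/m.
ω_n = √(k_eq/m) = √(38700/88.3) = 20.94 rad/s.
Critical damping c_c = 2√(k_eq·m) = 2√(38700 × 88.3) = 3697 N·s/m, so ζ = c/c_c = 1310/3697 = 0.3543.
ω_d = ω_n√(1 − ζ²) = 20.94 × √(1 − 0.126) = 19.58 rad/s.
T_d = 2π/ω_d = 0.3209 s.

0.321 s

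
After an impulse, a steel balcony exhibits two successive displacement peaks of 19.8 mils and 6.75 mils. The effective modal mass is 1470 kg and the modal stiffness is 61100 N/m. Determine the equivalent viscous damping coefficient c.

3200 N·s/m

Logarithmic decrement δ = (1/n)·ln(x₀/x_n) = (1/1)·ln(19.8/6.75) = (1/1)·ln(2.933) = 1.076.
ζ = δ/√(4π² + δ²) = 1.076/√(39.48 + 1.16) = 1.076/6.375 = 0.1688.
c = ζ · 2√(km) = 0.1688 × 2√(61100 × 1470) = 0.1688 × 18950 = 3200 N·s/m.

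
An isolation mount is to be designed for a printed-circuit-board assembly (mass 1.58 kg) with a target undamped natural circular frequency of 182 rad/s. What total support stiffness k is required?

52300 N/m

k = m·ω_n² = 1.58 × 182.0² = 1.58 × 33120 = 52340 N/m.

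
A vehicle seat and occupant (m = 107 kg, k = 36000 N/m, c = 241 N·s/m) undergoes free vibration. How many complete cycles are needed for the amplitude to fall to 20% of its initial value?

5 cycles

ζ = c/(2√(km)) = 241/(2√(36000 × 107)) = 241/3925 = 0.06140.
Logarithmic decrement δ = 2πζ/√(1 − ζ²) = 2π × 0.06140/√(1 − 0.00377) = 0.3865.
x_n/x₀ = e^(−nδ) ≤ 0.2; take ln: n ≥ ln(1/0.2)/δ = 1.609/0.3865 = 4.164.
So 5 complete cycles are required.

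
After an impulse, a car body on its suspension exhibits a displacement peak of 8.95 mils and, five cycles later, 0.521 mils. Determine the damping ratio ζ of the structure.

0.0901

Logarithmic decrement δ = (1/n)·ln(x₀/x_n) = (1/5)·ln(8.95/0.521) = (1/5)·ln(17.18) = 0.5687.
ζ = δ/√(4π² + δ²) = 0.5687/√(39.48 + 0.323) = 0.5687/6.309 = 0.09015.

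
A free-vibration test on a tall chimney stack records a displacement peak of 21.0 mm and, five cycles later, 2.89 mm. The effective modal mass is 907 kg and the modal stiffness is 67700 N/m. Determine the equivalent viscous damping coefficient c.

987 N·s/m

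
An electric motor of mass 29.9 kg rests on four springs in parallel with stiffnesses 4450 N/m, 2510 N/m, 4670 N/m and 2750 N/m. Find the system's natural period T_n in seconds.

0.287 s

Parallel springs add: k_eq = 4450 + 2510 + 4670 + 2750 = 14380 N/m.
ω_n = √(k_eq/m) = √(14380/29.9) = √480.9 = 21.93 rad/s.
T_n = 2π/ω_n = 6.283/21.93 = 0.2865 s.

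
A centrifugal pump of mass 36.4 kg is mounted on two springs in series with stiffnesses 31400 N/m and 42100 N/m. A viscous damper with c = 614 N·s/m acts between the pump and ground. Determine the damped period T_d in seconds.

0.306 s

Series springs: 1/k_eq = 1/31400 + 1/42100 = 5.560×10^-5, so k_eq = 17990 N/m.
ω_n = √(k_eq/m) = √(17990/36.4) = 22.23 rad/s.
Critical damping c_c = 2√(k_eq·m) = 2√(17990 × 36.4) = 1618 N·s/m, so ζ = c/c_c = 614/1618 = 0.3794.
ω_d = ω_n√(1 − ζ²) = 22.23 × √(1 − 0.144) = 20.57 rad/s.
T_d = 2π/ω_d = 0.3055 s.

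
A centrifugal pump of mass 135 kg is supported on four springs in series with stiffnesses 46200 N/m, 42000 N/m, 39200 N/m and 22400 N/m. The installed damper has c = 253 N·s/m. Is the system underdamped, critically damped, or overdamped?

underdamped

Series springs: 1/k_eq = 1/46200 + 1/42000 + 1/39200 + 1/22400 = 0.0001156, so k_eq = 8650 N/m.
c_c = 2√(k_eq·m) = 2161 N·s/m; ζ = c/c_c = 253/2161 = 0.117.
Since ζ < 1 the system is underdamped.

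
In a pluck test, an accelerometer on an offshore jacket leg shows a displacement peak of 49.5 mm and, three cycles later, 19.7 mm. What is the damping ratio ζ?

0.0488

Logarithmic decrement δ = (1/n)·ln(x₀/x_n) = (1/3)·ln(49.5/19.7) = (1/3)·ln(2.513) = 0.3071.
ζ = δ/√(4π² + δ²) = 0.3071/√(39.48 + 0.0943) = 0.3071/6.291 = 0.04882.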